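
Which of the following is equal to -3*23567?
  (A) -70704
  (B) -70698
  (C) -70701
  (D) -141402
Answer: C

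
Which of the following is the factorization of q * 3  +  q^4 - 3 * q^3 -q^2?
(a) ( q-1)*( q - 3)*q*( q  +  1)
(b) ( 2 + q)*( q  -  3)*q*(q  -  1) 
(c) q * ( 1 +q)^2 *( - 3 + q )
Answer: a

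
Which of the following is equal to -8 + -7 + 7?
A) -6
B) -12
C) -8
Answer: C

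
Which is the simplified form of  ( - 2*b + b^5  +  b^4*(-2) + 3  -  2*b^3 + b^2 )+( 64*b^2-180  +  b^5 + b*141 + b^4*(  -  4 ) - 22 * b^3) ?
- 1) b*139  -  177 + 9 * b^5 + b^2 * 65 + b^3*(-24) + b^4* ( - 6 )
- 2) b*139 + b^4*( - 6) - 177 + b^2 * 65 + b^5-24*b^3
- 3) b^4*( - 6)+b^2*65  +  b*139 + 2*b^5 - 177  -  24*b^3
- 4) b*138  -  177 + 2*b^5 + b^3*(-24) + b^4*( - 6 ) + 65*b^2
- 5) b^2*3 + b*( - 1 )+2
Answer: 3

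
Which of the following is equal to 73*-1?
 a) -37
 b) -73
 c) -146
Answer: b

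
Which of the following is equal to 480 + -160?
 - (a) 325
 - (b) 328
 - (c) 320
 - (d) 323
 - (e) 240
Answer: c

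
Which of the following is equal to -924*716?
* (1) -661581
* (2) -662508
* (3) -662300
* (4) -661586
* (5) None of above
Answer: 5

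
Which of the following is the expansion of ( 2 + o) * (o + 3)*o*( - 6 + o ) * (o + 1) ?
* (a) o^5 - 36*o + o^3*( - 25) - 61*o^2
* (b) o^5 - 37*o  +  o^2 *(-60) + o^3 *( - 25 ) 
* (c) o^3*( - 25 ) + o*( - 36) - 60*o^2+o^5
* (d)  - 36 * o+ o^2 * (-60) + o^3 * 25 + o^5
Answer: c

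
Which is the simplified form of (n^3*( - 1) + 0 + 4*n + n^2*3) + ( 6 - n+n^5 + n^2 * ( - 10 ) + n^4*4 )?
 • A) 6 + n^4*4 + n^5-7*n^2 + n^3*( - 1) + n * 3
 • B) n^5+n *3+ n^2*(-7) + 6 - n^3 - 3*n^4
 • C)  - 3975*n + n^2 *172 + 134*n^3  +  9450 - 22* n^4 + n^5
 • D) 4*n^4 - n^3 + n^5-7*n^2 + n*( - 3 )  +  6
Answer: A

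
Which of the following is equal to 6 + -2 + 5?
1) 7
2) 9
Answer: 2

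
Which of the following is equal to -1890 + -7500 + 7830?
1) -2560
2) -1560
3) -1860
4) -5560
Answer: 2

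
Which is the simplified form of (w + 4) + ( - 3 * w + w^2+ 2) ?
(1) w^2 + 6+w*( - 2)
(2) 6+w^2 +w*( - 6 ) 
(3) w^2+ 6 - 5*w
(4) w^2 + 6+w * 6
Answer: 1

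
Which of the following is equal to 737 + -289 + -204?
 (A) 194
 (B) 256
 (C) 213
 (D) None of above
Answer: D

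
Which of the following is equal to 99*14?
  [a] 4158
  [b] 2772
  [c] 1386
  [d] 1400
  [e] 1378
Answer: c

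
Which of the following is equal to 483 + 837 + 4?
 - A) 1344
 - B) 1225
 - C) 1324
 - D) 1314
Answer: C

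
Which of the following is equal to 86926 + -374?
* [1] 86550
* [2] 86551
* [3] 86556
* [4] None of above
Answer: 4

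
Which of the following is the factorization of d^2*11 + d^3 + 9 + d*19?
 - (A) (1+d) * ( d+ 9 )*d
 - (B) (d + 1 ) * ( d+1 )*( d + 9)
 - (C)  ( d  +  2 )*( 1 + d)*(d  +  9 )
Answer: B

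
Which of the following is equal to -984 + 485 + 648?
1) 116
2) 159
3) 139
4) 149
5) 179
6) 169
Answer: 4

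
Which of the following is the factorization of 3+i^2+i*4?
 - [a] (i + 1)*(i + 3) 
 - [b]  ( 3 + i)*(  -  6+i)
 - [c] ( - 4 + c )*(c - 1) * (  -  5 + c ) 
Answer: a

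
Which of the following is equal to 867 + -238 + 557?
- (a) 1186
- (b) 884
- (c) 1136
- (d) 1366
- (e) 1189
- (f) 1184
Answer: a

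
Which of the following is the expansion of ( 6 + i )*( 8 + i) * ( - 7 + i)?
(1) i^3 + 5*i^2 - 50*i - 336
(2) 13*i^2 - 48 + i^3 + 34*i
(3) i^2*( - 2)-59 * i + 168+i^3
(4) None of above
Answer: 4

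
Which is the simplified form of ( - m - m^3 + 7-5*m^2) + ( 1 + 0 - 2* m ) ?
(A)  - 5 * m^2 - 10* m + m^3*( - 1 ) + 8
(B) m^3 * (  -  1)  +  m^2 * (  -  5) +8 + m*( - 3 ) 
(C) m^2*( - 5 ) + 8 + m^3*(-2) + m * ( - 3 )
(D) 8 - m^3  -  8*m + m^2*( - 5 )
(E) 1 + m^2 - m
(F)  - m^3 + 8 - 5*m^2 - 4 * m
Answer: B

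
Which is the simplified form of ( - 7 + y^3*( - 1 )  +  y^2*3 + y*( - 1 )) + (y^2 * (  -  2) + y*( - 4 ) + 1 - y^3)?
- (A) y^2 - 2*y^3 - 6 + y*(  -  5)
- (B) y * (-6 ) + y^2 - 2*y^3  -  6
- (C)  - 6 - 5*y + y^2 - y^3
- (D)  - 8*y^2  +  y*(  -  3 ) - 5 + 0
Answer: A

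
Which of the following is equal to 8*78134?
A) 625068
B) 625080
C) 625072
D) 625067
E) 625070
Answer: C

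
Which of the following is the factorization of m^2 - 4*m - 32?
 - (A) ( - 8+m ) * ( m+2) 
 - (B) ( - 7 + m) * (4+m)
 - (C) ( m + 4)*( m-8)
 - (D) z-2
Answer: C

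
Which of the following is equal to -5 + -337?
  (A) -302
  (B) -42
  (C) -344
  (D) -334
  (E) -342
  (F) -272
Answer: E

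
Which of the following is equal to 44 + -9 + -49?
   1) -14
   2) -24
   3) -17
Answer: 1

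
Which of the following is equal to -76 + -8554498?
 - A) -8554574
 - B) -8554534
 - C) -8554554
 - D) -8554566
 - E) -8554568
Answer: A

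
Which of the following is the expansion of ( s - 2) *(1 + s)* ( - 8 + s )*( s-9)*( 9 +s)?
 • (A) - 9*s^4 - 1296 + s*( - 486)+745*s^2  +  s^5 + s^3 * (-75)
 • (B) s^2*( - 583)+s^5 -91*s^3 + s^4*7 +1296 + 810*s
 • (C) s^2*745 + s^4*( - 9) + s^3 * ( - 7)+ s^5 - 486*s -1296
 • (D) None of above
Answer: A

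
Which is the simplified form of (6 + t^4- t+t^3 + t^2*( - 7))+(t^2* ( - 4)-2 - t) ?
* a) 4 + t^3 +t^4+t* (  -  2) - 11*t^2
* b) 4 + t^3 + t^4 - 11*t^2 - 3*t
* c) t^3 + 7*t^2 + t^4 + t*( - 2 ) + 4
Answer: a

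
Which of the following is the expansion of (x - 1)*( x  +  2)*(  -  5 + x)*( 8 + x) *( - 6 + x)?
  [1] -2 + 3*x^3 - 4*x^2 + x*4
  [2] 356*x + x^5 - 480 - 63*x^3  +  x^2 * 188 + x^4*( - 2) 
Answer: 2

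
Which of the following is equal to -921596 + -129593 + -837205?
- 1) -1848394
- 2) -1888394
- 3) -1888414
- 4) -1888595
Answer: 2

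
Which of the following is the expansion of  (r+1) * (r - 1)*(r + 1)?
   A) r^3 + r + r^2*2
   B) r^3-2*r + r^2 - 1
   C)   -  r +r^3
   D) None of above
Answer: D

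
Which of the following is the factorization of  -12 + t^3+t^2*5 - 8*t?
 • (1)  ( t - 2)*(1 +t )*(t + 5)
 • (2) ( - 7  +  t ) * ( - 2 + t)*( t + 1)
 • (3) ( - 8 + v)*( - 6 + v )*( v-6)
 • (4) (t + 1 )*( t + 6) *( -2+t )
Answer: 4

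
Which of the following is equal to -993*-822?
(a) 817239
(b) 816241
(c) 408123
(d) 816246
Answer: d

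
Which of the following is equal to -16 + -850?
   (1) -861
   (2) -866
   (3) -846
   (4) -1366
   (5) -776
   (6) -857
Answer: 2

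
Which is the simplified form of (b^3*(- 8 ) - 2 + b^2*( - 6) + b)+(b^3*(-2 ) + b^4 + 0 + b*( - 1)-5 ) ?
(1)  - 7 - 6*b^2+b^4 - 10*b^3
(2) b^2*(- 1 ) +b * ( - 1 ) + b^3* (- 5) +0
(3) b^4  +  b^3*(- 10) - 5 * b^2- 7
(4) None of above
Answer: 1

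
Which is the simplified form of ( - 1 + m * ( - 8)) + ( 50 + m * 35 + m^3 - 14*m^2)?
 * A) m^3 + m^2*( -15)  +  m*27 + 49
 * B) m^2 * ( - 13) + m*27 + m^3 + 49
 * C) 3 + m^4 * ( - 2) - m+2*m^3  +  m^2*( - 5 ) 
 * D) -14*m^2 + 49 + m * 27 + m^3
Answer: D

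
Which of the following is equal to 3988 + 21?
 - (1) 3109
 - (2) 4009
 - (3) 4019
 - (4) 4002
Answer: 2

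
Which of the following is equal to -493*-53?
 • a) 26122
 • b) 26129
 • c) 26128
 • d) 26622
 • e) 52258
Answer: b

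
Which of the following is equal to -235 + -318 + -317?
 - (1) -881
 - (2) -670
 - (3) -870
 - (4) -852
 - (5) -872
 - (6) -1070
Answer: 3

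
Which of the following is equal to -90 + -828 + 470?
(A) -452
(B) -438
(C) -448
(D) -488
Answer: C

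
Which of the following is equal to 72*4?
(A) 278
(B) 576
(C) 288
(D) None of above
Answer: C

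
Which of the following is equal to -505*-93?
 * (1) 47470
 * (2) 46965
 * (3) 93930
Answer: 2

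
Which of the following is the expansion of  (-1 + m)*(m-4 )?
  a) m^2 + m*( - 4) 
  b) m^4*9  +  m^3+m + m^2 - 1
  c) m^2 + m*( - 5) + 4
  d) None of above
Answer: c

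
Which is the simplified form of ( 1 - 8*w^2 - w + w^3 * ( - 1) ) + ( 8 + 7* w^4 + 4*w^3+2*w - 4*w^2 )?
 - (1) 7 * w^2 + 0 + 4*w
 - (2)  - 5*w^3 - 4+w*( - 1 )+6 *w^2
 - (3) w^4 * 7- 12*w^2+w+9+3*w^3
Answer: 3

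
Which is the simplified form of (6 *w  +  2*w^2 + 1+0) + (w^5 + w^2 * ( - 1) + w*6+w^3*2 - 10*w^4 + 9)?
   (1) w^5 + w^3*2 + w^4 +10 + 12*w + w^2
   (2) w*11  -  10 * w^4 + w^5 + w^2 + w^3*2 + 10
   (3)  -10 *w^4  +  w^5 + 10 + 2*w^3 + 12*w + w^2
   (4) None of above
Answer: 3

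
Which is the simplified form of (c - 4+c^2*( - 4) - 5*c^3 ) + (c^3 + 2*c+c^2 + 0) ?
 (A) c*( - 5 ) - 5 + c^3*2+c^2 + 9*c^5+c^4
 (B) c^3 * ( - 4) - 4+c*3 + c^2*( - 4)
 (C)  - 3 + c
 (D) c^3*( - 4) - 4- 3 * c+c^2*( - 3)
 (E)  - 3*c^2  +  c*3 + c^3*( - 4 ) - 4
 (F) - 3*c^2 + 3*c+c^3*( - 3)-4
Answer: E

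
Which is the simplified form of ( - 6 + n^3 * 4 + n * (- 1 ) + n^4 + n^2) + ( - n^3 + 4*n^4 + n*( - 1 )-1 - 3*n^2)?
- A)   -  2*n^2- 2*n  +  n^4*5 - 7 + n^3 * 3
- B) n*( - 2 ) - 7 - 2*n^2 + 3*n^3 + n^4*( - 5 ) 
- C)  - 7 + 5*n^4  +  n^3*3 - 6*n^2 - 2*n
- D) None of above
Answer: A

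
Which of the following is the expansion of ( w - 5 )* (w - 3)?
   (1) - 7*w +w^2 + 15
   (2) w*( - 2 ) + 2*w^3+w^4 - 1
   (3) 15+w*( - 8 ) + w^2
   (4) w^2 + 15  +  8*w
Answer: 3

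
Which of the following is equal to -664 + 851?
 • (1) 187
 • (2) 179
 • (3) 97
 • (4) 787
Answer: 1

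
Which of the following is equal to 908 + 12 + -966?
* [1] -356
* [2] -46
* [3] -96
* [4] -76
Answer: 2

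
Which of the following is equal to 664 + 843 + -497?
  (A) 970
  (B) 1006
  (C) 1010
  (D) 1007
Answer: C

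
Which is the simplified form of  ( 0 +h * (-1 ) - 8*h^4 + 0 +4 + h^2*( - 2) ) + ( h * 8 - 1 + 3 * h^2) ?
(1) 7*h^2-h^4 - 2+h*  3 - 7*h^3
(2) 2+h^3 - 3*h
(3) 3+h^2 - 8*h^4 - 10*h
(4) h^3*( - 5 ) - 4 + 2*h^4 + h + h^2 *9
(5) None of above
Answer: 5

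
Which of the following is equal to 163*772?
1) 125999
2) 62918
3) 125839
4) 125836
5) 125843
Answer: 4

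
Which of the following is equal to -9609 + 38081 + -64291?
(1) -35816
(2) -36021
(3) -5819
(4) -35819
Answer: 4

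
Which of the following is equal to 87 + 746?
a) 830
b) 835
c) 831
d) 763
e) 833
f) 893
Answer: e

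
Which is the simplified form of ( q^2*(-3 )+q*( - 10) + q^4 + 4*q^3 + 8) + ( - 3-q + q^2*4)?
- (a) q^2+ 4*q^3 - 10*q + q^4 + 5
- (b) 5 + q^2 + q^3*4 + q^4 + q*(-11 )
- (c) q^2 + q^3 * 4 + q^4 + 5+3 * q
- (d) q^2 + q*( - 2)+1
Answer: b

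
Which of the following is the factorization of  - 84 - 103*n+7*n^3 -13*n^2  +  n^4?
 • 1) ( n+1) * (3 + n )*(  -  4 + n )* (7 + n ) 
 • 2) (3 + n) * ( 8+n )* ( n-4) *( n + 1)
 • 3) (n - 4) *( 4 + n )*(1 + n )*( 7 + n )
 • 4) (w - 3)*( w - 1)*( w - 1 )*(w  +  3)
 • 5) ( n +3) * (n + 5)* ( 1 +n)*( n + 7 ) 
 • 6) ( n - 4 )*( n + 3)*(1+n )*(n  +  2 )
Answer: 1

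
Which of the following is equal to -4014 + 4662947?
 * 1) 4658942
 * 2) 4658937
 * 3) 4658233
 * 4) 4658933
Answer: 4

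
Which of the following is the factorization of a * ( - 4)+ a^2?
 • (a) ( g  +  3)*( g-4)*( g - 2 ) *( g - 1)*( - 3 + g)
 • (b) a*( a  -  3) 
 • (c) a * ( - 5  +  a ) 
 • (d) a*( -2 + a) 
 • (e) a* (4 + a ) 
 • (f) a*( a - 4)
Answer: f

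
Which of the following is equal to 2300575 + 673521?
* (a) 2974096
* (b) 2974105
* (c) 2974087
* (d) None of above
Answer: a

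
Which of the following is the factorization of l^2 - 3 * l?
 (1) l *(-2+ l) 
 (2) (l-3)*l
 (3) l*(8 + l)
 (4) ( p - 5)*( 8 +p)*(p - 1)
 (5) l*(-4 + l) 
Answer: 2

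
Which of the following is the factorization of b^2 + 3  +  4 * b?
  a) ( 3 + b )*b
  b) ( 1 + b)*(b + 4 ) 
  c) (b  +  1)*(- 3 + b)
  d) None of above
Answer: d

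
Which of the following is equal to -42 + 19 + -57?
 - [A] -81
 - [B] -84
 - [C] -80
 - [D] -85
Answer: C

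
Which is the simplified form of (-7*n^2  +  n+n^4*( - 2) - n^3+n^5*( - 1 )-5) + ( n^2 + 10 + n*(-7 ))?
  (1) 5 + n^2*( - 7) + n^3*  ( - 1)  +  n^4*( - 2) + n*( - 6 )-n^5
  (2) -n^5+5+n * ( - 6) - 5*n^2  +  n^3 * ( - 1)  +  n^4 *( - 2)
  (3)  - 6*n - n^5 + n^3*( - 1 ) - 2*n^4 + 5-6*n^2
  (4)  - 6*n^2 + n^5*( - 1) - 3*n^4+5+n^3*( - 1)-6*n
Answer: 3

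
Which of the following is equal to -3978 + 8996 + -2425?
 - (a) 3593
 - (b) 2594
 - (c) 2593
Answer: c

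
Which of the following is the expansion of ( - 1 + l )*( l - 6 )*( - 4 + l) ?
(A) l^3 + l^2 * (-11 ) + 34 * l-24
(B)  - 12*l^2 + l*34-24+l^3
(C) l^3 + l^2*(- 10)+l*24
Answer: A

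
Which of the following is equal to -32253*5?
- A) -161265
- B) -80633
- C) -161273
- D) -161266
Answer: A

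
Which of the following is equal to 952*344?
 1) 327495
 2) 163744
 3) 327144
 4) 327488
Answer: 4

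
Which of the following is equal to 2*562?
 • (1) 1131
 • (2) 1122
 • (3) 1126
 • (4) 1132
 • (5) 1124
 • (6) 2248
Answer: 5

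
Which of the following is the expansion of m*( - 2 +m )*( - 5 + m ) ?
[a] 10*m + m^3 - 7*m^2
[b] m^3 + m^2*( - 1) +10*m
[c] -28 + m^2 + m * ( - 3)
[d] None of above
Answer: a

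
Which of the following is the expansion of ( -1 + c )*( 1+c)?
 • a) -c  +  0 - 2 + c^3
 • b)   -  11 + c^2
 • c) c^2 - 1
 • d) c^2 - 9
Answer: c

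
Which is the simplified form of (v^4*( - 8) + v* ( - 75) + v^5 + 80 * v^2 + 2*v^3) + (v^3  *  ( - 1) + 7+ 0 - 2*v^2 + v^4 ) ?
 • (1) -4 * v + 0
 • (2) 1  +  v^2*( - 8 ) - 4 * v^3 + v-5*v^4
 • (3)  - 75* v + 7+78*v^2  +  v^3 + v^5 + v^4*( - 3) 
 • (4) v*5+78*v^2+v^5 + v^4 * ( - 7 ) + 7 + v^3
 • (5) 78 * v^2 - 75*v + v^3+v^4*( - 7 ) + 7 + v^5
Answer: 5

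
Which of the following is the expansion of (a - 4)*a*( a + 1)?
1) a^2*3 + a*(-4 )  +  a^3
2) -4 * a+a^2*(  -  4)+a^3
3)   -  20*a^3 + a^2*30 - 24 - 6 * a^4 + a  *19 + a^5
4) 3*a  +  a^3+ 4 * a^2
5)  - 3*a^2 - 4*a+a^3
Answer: 5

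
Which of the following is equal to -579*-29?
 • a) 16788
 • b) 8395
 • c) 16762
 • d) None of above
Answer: d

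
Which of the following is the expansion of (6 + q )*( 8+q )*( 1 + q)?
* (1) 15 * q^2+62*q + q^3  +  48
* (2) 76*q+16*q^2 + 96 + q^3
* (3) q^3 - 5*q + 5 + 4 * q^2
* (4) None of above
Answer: 1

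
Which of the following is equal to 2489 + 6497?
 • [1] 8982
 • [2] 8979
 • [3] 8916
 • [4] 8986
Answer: 4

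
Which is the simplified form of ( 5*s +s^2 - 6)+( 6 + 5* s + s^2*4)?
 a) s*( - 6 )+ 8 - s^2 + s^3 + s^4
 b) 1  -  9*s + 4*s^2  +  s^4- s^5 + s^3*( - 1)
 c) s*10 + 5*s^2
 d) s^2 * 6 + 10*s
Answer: c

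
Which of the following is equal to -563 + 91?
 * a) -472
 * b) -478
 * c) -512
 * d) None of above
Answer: a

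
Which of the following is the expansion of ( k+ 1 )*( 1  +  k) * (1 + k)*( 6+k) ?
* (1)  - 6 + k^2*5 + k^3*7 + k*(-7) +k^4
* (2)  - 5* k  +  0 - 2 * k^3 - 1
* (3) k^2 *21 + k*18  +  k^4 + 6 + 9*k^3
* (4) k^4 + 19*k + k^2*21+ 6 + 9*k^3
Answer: 4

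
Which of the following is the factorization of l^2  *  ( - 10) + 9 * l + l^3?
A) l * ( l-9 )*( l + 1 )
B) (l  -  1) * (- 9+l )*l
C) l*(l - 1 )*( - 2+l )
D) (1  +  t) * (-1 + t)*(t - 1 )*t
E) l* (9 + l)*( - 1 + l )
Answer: B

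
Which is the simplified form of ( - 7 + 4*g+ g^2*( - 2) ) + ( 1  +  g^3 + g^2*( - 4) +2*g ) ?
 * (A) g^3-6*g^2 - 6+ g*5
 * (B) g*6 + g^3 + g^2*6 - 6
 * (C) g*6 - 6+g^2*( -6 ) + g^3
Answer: C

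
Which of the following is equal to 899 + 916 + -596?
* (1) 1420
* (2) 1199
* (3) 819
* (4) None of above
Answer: 4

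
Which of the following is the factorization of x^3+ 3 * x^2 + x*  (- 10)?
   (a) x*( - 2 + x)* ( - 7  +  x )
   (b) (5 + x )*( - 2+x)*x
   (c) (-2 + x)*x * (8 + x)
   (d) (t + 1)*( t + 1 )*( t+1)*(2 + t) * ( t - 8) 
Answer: b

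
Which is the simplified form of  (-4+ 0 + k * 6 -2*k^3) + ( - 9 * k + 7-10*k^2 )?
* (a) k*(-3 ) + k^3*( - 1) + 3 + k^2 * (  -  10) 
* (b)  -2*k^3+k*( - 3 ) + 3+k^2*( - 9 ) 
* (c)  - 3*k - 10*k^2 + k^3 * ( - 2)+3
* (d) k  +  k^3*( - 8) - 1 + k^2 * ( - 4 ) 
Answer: c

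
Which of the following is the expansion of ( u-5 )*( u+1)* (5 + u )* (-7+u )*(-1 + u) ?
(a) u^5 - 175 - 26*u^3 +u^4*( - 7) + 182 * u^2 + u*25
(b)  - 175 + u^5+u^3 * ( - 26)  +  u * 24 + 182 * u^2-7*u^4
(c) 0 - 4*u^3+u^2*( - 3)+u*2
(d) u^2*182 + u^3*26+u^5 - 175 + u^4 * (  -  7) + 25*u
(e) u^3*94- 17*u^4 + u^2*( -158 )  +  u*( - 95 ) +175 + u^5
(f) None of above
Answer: a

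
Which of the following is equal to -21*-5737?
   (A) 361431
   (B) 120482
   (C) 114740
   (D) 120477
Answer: D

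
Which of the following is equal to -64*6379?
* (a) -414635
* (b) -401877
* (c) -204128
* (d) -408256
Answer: d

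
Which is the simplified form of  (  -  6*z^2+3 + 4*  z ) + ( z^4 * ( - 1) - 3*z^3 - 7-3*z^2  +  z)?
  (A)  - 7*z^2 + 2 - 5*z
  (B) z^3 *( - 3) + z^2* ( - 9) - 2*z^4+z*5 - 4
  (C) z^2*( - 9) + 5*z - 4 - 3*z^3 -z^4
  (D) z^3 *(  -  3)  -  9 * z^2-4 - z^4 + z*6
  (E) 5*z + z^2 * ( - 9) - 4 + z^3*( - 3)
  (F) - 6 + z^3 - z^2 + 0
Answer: C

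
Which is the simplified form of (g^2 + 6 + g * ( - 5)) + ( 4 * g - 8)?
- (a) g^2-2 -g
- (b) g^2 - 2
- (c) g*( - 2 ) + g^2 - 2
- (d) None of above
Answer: a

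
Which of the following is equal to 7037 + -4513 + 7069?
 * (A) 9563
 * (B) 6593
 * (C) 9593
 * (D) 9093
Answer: C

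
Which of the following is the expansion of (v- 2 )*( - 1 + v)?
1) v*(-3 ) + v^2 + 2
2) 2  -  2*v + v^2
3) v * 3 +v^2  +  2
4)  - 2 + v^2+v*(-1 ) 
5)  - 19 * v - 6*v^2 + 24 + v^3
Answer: 1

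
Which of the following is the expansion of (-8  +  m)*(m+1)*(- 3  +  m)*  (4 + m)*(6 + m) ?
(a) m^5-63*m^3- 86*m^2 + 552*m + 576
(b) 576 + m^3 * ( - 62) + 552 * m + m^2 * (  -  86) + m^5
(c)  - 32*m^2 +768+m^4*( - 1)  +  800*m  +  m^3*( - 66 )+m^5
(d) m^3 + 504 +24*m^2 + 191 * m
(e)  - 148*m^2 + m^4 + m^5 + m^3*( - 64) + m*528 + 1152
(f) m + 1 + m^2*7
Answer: a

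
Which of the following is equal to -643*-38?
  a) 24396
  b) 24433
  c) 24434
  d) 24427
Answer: c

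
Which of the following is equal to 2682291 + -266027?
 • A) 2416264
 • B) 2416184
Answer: A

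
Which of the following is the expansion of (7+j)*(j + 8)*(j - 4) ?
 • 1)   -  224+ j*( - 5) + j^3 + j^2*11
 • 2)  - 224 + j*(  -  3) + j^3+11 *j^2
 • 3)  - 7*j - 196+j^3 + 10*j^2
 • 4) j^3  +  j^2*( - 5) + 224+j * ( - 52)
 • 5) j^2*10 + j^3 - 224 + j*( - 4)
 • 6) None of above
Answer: 6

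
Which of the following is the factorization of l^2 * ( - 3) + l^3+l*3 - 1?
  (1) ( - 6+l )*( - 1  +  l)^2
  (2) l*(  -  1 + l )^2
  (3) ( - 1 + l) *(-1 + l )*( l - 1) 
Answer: 3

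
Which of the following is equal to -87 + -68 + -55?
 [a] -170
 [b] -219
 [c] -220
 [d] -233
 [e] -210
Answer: e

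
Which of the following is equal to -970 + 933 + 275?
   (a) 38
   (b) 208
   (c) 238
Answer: c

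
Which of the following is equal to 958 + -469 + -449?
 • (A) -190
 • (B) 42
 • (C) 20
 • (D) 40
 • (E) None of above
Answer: D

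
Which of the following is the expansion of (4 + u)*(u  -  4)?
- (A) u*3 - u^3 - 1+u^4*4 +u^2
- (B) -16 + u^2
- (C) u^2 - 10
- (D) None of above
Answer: B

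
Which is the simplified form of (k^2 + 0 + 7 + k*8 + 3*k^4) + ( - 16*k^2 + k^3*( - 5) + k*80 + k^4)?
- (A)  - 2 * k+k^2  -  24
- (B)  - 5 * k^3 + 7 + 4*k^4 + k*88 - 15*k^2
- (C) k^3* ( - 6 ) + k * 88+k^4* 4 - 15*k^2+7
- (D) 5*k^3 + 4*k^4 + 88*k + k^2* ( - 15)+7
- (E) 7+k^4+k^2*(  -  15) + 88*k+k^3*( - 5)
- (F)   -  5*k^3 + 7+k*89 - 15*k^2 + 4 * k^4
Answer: B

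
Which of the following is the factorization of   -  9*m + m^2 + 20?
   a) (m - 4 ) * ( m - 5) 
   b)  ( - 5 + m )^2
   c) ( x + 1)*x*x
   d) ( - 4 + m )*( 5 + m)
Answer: a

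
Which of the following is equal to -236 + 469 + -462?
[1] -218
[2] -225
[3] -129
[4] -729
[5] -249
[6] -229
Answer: 6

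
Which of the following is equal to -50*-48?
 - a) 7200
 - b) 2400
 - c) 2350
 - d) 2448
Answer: b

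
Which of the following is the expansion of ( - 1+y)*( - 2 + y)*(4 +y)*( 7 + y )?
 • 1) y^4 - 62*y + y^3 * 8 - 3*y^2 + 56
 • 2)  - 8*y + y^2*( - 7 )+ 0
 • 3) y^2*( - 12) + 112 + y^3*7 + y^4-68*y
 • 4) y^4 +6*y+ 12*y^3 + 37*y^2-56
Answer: 1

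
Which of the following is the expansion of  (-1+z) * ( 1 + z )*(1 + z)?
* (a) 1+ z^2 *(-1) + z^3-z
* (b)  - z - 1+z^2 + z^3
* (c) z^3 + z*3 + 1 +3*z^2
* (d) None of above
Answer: b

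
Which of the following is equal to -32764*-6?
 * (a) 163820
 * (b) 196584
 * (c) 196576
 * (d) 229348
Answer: b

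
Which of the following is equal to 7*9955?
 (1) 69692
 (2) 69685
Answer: 2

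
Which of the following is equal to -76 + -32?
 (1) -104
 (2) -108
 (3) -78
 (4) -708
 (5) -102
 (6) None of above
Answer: 2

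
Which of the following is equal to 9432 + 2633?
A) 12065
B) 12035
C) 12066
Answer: A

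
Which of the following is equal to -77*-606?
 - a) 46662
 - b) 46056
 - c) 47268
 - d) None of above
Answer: a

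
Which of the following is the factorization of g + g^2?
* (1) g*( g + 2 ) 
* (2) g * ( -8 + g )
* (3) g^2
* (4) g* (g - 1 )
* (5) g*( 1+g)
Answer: 5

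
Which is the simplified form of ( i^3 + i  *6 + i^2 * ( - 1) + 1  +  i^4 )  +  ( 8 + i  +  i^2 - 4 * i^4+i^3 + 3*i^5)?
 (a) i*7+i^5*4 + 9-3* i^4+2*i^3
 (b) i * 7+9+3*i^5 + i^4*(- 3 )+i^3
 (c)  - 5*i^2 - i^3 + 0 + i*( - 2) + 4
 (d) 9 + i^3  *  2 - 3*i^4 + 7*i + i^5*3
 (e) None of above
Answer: d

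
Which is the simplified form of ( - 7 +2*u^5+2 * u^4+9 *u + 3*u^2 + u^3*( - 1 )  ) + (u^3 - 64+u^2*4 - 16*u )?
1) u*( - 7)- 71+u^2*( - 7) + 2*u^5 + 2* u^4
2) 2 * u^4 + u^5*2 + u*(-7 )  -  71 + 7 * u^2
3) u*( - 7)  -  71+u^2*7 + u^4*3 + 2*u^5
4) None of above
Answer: 2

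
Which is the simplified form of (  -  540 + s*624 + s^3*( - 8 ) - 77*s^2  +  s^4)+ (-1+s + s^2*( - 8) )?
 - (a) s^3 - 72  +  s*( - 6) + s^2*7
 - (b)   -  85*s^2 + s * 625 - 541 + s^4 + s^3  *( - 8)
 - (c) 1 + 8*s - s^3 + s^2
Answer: b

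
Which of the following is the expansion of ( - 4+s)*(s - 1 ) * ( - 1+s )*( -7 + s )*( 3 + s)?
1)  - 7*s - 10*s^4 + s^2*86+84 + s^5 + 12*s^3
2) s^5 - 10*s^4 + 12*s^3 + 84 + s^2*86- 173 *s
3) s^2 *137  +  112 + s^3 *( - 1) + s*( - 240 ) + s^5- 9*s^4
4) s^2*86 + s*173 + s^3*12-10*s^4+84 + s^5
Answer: 2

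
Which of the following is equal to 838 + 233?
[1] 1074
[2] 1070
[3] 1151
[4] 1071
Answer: 4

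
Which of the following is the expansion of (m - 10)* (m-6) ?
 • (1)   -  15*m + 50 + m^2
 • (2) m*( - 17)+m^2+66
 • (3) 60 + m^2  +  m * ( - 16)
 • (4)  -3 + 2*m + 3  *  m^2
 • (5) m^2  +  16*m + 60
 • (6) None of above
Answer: 3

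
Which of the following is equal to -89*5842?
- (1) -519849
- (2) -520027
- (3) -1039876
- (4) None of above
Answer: 4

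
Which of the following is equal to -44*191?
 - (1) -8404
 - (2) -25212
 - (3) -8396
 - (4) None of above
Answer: 1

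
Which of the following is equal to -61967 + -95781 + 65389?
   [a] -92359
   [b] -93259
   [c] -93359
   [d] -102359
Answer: a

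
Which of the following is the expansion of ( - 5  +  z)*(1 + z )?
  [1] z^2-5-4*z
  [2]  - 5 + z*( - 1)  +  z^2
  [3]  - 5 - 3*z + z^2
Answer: 1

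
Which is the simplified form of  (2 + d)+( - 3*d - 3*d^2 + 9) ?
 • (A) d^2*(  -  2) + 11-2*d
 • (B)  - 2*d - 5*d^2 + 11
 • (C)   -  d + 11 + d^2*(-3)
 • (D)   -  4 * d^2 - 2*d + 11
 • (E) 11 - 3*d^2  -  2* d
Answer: E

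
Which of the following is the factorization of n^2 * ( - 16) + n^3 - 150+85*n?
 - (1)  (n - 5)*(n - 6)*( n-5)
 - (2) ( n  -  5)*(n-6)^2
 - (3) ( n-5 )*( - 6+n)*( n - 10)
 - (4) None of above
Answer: 1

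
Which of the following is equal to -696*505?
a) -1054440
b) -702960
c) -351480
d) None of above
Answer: c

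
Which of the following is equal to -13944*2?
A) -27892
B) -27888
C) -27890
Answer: B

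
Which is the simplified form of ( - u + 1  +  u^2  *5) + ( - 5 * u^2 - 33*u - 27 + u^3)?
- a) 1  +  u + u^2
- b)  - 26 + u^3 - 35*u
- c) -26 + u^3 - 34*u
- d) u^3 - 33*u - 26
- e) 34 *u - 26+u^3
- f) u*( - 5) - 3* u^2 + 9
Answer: c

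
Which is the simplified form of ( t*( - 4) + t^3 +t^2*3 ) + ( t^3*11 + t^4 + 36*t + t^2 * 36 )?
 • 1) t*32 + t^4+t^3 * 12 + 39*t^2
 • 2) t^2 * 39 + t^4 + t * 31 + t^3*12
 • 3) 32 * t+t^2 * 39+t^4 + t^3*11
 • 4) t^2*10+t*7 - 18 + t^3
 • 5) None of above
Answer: 1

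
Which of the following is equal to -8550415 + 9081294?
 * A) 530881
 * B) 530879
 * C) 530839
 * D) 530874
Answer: B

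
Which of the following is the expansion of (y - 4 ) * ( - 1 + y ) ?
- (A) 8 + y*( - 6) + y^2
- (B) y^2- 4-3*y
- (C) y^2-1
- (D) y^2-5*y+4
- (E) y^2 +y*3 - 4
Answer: D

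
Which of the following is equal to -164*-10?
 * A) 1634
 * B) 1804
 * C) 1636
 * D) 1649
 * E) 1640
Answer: E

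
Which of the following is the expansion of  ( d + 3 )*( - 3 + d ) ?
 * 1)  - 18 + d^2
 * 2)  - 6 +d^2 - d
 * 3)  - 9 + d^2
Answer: 3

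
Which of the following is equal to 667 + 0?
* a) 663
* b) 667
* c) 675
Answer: b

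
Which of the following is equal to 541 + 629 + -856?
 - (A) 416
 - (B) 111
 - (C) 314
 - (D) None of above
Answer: C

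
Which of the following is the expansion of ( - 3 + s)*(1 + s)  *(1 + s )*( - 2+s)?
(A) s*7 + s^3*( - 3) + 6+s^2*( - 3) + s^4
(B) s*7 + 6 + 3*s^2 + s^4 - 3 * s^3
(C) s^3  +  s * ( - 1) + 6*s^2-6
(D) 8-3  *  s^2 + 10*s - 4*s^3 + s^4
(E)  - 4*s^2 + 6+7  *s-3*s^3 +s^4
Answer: A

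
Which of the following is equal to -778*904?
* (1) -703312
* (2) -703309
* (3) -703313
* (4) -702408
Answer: 1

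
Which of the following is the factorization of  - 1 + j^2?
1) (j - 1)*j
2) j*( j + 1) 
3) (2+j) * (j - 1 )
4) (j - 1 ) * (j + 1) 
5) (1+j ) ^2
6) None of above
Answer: 4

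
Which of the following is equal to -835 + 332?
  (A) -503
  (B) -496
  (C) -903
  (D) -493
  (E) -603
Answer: A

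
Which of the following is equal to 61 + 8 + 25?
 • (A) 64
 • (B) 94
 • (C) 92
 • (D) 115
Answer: B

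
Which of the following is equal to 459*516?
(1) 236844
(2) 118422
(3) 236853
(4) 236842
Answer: 1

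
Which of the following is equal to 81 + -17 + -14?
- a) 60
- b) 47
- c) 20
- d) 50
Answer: d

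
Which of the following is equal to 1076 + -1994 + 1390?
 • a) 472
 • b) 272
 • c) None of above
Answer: a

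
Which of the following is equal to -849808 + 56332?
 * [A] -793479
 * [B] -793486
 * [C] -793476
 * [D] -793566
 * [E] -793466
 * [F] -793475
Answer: C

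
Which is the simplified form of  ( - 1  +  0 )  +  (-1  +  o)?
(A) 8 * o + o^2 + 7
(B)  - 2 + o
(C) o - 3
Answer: B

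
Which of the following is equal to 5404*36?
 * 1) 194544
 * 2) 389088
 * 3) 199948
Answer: 1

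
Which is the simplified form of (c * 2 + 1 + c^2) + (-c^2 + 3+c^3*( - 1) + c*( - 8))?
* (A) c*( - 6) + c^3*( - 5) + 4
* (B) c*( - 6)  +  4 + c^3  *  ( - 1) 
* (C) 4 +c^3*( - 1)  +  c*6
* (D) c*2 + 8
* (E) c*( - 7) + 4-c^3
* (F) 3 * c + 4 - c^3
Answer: B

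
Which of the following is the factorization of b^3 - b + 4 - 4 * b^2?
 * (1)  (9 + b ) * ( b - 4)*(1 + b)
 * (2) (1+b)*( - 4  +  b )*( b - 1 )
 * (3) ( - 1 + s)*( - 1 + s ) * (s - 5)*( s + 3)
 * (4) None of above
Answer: 2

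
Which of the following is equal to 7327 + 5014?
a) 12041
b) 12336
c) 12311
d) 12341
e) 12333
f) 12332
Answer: d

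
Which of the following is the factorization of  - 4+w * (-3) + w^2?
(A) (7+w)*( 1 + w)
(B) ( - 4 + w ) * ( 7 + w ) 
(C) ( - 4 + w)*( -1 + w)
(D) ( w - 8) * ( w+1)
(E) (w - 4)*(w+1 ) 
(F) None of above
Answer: E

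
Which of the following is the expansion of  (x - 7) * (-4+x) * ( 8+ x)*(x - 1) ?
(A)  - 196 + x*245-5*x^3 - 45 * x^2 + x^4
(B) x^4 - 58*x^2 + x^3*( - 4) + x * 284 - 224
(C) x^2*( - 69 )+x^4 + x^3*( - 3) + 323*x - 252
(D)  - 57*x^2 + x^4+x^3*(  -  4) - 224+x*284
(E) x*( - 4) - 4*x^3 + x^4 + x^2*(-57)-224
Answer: D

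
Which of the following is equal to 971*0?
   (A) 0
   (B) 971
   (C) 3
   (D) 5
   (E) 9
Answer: A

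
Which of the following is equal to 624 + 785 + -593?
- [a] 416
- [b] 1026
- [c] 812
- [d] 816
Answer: d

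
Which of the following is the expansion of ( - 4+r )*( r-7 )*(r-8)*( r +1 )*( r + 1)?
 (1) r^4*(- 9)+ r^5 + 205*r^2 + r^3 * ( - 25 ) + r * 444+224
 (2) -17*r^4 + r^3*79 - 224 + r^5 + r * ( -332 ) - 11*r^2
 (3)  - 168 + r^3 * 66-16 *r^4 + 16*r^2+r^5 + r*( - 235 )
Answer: 2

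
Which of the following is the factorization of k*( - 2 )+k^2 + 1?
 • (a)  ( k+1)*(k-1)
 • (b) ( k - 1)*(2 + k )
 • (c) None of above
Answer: c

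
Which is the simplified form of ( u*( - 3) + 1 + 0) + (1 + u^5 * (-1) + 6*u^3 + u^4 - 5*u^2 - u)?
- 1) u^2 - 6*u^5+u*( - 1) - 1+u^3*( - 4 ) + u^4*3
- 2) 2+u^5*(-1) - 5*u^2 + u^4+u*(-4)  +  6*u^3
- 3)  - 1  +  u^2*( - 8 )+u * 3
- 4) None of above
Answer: 2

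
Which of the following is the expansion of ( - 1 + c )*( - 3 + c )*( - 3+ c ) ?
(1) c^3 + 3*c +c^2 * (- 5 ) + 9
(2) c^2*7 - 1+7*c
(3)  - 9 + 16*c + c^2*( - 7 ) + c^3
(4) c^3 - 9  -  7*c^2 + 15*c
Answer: 4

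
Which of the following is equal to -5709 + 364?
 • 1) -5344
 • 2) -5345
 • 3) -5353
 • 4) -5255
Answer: 2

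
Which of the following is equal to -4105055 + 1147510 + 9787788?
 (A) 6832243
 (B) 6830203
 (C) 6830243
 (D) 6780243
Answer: C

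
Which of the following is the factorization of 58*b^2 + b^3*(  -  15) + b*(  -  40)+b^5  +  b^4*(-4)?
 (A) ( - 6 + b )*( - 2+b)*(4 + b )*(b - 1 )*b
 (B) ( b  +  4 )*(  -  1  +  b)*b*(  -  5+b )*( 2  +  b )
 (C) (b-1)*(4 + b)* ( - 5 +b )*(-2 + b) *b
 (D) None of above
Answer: C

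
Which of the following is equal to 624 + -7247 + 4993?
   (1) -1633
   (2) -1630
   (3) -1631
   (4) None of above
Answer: 2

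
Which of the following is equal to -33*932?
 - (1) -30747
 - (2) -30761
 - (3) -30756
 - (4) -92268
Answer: 3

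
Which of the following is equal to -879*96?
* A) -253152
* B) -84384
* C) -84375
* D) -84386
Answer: B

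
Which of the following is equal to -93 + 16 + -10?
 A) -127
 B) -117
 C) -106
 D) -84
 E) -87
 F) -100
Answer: E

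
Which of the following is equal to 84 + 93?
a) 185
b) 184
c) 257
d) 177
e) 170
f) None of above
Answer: d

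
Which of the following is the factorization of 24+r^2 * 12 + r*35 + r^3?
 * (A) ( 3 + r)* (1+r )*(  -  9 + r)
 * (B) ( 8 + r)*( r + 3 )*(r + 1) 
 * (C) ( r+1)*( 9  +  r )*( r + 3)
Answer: B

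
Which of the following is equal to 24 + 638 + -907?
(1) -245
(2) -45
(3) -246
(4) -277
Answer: 1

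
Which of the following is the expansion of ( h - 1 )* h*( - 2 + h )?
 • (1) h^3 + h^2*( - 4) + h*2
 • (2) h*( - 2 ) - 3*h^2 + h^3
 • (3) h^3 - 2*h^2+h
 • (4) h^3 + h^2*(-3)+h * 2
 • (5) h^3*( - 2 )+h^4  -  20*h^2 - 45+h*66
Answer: 4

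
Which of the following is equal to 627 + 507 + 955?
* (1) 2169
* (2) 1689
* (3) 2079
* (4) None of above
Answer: 4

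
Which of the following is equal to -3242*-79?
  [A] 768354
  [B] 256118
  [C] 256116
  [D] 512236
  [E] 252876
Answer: B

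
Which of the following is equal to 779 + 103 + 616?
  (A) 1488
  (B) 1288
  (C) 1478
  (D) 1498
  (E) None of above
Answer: D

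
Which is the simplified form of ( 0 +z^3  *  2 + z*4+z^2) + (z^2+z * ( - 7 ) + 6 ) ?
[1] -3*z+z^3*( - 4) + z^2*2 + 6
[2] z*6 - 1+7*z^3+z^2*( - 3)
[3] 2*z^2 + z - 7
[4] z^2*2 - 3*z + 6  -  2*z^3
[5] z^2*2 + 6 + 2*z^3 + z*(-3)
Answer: 5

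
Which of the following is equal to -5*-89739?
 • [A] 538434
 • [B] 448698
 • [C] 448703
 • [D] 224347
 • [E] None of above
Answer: E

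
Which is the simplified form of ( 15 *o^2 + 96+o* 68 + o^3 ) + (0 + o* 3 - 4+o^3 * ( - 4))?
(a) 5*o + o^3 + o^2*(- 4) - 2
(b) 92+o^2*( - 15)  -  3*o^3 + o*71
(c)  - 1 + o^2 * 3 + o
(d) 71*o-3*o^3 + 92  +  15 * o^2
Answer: d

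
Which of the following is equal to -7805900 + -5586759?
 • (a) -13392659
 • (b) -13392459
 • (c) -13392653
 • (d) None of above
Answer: a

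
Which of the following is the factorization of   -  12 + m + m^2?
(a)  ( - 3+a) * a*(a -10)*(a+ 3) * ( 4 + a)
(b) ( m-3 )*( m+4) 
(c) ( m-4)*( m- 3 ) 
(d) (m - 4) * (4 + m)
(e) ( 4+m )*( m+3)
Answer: b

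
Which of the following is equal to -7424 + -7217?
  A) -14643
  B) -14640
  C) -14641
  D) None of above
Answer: C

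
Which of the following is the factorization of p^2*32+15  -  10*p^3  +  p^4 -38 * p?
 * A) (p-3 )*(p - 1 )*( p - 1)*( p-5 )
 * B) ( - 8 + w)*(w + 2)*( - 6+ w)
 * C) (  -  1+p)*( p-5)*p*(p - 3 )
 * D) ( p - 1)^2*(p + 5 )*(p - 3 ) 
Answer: A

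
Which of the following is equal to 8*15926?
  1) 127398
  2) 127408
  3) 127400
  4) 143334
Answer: 2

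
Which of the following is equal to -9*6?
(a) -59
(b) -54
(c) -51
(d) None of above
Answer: b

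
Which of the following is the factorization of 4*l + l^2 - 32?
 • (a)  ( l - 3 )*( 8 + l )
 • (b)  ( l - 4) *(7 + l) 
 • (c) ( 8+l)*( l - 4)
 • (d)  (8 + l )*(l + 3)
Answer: c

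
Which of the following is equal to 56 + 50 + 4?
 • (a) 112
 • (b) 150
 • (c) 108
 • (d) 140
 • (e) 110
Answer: e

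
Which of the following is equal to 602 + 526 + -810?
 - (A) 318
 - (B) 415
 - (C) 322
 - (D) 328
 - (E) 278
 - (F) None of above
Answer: A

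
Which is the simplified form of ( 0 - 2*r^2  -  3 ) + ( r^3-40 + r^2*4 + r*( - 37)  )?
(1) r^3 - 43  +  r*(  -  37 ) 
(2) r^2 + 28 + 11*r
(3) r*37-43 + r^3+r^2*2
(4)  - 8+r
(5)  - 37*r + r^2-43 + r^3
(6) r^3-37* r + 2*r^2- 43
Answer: 6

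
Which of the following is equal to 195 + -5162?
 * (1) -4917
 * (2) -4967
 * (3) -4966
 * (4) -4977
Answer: 2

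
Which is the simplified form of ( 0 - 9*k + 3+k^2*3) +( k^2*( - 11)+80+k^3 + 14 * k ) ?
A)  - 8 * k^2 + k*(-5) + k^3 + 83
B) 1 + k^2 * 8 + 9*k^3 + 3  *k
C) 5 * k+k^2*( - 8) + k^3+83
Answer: C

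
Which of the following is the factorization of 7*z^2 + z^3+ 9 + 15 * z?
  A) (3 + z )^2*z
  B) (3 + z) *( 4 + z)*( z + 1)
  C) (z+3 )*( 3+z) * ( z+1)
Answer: C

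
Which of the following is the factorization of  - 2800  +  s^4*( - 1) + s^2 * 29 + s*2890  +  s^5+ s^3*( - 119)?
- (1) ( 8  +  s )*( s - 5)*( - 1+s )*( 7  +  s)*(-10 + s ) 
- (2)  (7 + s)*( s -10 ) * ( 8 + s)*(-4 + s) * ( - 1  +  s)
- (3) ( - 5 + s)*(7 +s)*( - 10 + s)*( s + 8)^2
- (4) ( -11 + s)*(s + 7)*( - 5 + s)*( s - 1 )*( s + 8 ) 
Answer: 1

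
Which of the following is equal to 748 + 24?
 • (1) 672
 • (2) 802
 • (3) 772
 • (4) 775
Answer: 3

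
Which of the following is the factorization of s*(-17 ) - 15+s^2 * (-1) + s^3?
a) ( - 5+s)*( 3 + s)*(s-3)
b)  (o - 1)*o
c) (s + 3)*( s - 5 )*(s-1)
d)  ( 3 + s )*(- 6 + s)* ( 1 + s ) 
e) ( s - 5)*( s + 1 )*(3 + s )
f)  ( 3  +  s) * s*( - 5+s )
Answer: e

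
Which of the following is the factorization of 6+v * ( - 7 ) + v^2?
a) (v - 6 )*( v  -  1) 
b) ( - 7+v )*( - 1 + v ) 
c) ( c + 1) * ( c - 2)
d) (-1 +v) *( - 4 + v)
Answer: a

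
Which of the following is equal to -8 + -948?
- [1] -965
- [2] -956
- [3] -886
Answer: 2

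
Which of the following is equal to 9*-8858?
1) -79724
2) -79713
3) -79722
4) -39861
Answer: 3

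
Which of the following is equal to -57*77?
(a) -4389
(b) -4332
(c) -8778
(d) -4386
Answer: a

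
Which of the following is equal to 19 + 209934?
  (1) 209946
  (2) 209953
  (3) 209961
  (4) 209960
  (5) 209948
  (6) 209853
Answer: 2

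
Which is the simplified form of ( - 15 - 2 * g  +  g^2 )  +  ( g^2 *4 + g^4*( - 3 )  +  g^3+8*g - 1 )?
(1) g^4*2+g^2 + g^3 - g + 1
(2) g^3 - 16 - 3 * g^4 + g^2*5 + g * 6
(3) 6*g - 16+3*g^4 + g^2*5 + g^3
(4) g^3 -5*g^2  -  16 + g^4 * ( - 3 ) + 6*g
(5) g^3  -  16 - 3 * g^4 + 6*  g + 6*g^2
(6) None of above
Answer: 2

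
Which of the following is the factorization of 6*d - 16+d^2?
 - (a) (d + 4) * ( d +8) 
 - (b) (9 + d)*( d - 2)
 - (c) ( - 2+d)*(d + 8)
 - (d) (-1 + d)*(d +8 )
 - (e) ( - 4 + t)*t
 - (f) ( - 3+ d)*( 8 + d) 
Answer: c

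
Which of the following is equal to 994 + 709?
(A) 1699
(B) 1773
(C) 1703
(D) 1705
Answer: C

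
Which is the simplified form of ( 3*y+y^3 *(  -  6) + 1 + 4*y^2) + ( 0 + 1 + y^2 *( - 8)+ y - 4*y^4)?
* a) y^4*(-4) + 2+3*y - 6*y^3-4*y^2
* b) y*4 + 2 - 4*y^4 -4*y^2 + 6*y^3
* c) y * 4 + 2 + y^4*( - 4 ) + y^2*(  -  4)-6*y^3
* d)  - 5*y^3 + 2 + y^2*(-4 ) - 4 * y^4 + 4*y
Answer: c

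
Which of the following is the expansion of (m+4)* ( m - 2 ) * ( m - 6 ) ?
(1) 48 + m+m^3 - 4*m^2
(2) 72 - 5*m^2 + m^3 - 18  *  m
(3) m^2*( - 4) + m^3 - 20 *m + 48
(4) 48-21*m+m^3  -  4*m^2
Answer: 3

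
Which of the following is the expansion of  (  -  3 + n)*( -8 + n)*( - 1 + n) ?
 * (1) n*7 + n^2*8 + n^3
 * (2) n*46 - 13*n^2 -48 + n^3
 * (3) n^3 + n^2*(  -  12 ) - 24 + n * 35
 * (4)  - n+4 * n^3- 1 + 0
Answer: 3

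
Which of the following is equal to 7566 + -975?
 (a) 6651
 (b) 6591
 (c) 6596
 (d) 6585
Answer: b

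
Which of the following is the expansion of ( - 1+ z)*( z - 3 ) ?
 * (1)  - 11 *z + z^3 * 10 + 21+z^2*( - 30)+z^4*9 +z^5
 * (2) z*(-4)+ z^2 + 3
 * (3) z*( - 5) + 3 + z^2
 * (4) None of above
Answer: 2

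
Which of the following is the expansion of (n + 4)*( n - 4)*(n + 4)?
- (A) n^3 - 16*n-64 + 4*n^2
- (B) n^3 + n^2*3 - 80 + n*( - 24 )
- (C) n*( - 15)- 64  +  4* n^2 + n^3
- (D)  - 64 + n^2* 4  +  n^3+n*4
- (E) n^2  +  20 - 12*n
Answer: A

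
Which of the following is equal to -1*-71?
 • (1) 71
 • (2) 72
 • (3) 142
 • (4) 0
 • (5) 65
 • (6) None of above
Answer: 1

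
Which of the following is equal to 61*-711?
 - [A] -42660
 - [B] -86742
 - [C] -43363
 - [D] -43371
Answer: D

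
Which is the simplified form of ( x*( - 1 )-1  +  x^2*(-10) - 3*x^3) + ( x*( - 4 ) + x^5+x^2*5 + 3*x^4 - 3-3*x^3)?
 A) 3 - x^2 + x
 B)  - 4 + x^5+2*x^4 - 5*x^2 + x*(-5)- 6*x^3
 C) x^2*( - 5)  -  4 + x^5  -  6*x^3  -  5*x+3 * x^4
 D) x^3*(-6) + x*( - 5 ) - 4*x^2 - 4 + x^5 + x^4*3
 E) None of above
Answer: C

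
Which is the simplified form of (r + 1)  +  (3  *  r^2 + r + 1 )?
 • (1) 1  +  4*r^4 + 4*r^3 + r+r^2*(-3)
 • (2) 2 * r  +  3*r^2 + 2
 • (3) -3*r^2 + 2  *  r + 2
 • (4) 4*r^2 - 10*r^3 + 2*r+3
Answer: 2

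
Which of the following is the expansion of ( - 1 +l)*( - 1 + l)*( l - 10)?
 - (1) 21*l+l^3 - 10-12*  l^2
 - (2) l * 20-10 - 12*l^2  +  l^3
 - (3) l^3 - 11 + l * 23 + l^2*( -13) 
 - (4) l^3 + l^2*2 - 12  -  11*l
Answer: 1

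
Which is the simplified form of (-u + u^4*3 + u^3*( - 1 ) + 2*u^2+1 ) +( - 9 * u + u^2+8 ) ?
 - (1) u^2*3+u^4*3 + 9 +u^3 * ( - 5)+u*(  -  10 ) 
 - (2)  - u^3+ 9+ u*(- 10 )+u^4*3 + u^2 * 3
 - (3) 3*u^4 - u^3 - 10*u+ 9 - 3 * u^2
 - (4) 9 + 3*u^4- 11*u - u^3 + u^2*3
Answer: 2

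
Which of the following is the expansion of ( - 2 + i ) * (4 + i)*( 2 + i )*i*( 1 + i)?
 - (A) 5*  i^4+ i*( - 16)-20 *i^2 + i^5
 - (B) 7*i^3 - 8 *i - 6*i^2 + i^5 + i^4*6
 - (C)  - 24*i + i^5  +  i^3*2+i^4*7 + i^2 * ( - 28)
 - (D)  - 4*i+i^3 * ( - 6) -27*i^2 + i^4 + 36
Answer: A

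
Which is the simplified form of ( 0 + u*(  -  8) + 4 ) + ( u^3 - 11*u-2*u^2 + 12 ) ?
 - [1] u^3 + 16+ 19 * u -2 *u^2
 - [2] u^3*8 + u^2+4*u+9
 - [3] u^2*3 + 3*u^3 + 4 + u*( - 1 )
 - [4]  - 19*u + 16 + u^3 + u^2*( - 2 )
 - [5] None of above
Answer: 4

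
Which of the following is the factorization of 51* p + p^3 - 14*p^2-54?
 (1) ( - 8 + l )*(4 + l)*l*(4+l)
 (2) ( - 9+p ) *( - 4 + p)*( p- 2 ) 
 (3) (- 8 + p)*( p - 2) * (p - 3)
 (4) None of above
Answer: 4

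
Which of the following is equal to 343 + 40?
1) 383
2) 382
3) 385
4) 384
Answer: 1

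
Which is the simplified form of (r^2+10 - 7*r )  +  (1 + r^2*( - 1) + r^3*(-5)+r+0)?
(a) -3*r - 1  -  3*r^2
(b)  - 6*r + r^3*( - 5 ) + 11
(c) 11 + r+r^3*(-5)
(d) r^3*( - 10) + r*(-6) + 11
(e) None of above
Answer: b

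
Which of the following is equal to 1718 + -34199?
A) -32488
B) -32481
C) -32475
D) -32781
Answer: B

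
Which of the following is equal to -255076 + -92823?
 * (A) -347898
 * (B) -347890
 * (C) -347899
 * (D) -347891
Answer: C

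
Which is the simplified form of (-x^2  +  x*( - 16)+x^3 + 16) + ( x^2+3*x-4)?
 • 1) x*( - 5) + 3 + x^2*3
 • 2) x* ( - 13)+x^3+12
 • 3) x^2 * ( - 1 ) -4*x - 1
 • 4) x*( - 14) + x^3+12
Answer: 2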